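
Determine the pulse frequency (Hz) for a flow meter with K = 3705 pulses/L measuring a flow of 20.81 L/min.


Frequency = K * Q / 60 (converting L/min to L/s).
f = 3705 * 20.81 / 60
f = 77101.05 / 60
f = 1285.02 Hz

1285.02 Hz


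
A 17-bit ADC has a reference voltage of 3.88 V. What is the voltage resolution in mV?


The resolution (LSB) of an ADC is Vref / 2^n.
LSB = 3.88 / 2^17
LSB = 3.88 / 131072
LSB = 2.96e-05 V = 0.02960205 mV

0.02960205 mV


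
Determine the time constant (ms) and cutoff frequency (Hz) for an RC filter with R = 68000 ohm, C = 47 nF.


Time constant: tau = R * C.
tau = 68000 * 4.70e-08 = 0.003196 s
tau = 3.196 ms
Cutoff frequency: fc = 1 / (2*pi*R*C).
fc = 1 / (2*pi*0.003196) = 49.8 Hz

tau = 3.196 ms, fc = 49.8 Hz


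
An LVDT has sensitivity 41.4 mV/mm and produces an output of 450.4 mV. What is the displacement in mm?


Displacement = Vout / sensitivity.
d = 450.4 / 41.4
d = 10.879 mm

10.879 mm


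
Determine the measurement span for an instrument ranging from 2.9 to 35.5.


Span = upper range - lower range.
Span = 35.5 - (2.9)
Span = 32.6

32.6


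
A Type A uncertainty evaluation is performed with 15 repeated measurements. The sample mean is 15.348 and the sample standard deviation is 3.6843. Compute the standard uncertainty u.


The standard uncertainty for Type A evaluation is u = s / sqrt(n).
u = 3.6843 / sqrt(15)
u = 3.6843 / 3.873
u = 0.9513

0.9513


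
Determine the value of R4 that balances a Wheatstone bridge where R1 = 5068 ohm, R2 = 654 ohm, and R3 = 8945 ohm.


At balance: R1*R4 = R2*R3, so R4 = R2*R3/R1.
R4 = 654 * 8945 / 5068
R4 = 5850030 / 5068
R4 = 1154.31 ohm

1154.31 ohm


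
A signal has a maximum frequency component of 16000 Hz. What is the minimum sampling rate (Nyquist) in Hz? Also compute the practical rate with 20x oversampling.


By Nyquist theorem, fs_min = 2 * fmax.
fs_min = 2 * 16000 = 32000 Hz
Practical rate = 20 * fs_min = 20 * 32000 = 640000 Hz

fs_min = 32000 Hz, fs_practical = 640000 Hz


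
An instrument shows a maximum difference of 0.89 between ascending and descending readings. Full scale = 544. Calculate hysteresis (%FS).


Hysteresis = (max difference / full scale) * 100%.
H = (0.89 / 544) * 100
H = 0.164 %FS

0.164 %FS


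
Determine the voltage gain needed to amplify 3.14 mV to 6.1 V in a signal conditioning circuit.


Gain = Vout / Vin (converting to same units).
G = 6.1 V / 3.14 mV
G = 6100.0 mV / 3.14 mV
G = 1942.68

1942.68


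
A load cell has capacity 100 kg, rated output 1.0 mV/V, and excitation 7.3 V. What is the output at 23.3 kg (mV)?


Vout = rated_output * Vex * (load / capacity).
Vout = 1.0 * 7.3 * (23.3 / 100)
Vout = 1.0 * 7.3 * 0.233
Vout = 1.701 mV

1.701 mV


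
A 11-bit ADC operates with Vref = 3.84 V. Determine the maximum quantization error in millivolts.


The maximum quantization error is +/- LSB/2.
LSB = Vref / 2^n = 3.84 / 2048 = 0.001875 V
Max error = LSB / 2 = 0.001875 / 2 = 0.0009375 V
Max error = 0.9375 mV

0.9375 mV


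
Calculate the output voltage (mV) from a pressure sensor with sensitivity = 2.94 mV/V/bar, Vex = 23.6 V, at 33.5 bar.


Output = sensitivity * Vex * P.
Vout = 2.94 * 23.6 * 33.5
Vout = 69.384 * 33.5
Vout = 2324.36 mV

2324.36 mV


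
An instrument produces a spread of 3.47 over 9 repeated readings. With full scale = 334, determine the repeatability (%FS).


Repeatability = (spread / full scale) * 100%.
R = (3.47 / 334) * 100
R = 1.039 %FS

1.039 %FS


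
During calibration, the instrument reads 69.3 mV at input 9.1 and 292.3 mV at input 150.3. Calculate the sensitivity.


Sensitivity = (y2 - y1) / (x2 - x1).
S = (292.3 - 69.3) / (150.3 - 9.1)
S = 223.0 / 141.2
S = 1.5793 mV/unit

1.5793 mV/unit


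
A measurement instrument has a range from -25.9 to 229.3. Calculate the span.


Span = upper range - lower range.
Span = 229.3 - (-25.9)
Span = 255.2

255.2


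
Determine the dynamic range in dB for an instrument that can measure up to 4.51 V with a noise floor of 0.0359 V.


Dynamic range = 20 * log10(Vmax / Vnoise).
DR = 20 * log10(4.51 / 0.0359)
DR = 20 * log10(125.63)
DR = 41.98 dB

41.98 dB


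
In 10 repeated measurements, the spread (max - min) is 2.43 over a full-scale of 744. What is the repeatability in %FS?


Repeatability = (spread / full scale) * 100%.
R = (2.43 / 744) * 100
R = 0.327 %FS

0.327 %FS


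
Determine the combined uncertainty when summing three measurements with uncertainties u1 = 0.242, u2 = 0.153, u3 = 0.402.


For a sum of independent quantities, uc = sqrt(u1^2 + u2^2 + u3^2).
uc = sqrt(0.242^2 + 0.153^2 + 0.402^2)
uc = sqrt(0.058564 + 0.023409 + 0.161604)
uc = 0.4935

0.4935


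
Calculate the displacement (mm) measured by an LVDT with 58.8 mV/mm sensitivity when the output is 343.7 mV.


Displacement = Vout / sensitivity.
d = 343.7 / 58.8
d = 5.845 mm

5.845 mm


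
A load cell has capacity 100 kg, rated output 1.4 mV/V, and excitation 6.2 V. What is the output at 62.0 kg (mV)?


Vout = rated_output * Vex * (load / capacity).
Vout = 1.4 * 6.2 * (62.0 / 100)
Vout = 1.4 * 6.2 * 0.62
Vout = 5.382 mV

5.382 mV


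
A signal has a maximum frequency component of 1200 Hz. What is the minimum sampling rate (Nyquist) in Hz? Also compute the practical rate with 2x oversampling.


By Nyquist theorem, fs_min = 2 * fmax.
fs_min = 2 * 1200 = 2400 Hz
Practical rate = 2 * fs_min = 2 * 2400 = 4800 Hz

fs_min = 2400 Hz, fs_practical = 4800 Hz


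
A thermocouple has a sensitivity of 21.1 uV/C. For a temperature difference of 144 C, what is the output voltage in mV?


The thermocouple output V = sensitivity * dT.
V = 21.1 uV/C * 144 C
V = 3038.4 uV
V = 3.038 mV

3.038 mV


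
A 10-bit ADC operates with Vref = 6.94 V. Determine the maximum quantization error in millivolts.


The maximum quantization error is +/- LSB/2.
LSB = Vref / 2^n = 6.94 / 1024 = 0.00677734 V
Max error = LSB / 2 = 0.00677734 / 2 = 0.00338867 V
Max error = 3.3887 mV

3.3887 mV


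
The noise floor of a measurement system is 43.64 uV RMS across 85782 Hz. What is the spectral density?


Noise spectral density = Vrms / sqrt(BW).
NSD = 43.64 / sqrt(85782)
NSD = 43.64 / 292.8856
NSD = 0.149 uV/sqrt(Hz)

0.149 uV/sqrt(Hz)


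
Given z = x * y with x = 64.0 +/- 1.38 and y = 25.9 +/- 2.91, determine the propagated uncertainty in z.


For a product z = x*y, the relative uncertainty is:
uz/z = sqrt((ux/x)^2 + (uy/y)^2)
Relative uncertainties: ux/x = 1.38/64.0 = 0.021562
uy/y = 2.91/25.9 = 0.112355
z = 64.0 * 25.9 = 1657.6
uz = 1657.6 * sqrt(0.021562^2 + 0.112355^2) = 189.639

189.639


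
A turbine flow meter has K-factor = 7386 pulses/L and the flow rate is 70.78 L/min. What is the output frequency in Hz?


Frequency = K * Q / 60 (converting L/min to L/s).
f = 7386 * 70.78 / 60
f = 522781.08 / 60
f = 8713.02 Hz

8713.02 Hz


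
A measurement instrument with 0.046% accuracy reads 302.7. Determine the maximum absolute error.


Absolute error = (accuracy% / 100) * reading.
Error = (0.046 / 100) * 302.7
Error = 0.00046 * 302.7
Error = 0.1392

0.1392


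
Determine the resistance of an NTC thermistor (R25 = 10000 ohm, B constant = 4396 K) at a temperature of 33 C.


NTC thermistor equation: Rt = R25 * exp(B * (1/T - 1/T25)).
T in Kelvin: 306.15 K, T25 = 298.15 K
1/T - 1/T25 = 1/306.15 - 1/298.15 = -8.764e-05
B * (1/T - 1/T25) = 4396 * -8.764e-05 = -0.3853
Rt = 10000 * exp(-0.3853) = 6802.6 ohm

6802.6 ohm


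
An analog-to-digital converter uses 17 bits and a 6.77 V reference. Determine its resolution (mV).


The resolution (LSB) of an ADC is Vref / 2^n.
LSB = 6.77 / 2^17
LSB = 6.77 / 131072
LSB = 5.165e-05 V = 0.051651 mV

0.051651 mV


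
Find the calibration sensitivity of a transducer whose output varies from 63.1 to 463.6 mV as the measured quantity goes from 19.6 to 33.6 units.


Sensitivity = (y2 - y1) / (x2 - x1).
S = (463.6 - 63.1) / (33.6 - 19.6)
S = 400.5 / 14.0
S = 28.6071 mV/unit

28.6071 mV/unit


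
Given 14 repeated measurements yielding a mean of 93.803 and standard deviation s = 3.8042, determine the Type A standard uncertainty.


The standard uncertainty for Type A evaluation is u = s / sqrt(n).
u = 3.8042 / sqrt(14)
u = 3.8042 / 3.7417
u = 1.0167

1.0167


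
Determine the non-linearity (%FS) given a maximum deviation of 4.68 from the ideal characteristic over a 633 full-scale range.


Linearity error = (max deviation / full scale) * 100%.
Linearity = (4.68 / 633) * 100
Linearity = 0.739 %FS

0.739 %FS


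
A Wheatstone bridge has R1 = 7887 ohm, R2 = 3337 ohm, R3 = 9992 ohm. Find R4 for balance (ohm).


At balance: R1*R4 = R2*R3, so R4 = R2*R3/R1.
R4 = 3337 * 9992 / 7887
R4 = 33343304 / 7887
R4 = 4227.63 ohm

4227.63 ohm


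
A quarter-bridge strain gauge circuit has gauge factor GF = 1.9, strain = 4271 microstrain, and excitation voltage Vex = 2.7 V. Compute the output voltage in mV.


Quarter bridge output: Vout = (GF * epsilon * Vex) / 4.
Vout = (1.9 * 4271e-6 * 2.7) / 4
Vout = 0.02191023 / 4 V
Vout = 0.00547756 V = 5.4776 mV

5.4776 mV


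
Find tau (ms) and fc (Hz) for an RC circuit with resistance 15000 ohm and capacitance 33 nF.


Time constant: tau = R * C.
tau = 15000 * 3.30e-08 = 0.000495 s
tau = 0.495 ms
Cutoff frequency: fc = 1 / (2*pi*R*C).
fc = 1 / (2*pi*0.000495) = 321.53 Hz

tau = 0.495 ms, fc = 321.53 Hz


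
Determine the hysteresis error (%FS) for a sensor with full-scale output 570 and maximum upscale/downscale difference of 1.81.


Hysteresis = (max difference / full scale) * 100%.
H = (1.81 / 570) * 100
H = 0.318 %FS

0.318 %FS


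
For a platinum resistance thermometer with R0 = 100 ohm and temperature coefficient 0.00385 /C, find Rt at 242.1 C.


The RTD equation: Rt = R0 * (1 + alpha * T).
Rt = 100 * (1 + 0.00385 * 242.1)
Rt = 100 * (1 + 0.932085)
Rt = 100 * 1.932085
Rt = 193.209 ohm

193.209 ohm


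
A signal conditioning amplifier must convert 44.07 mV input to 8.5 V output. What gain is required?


Gain = Vout / Vin (converting to same units).
G = 8.5 V / 44.07 mV
G = 8500.0 mV / 44.07 mV
G = 192.87

192.87


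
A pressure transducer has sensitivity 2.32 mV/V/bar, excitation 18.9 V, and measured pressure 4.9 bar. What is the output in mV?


Output = sensitivity * Vex * P.
Vout = 2.32 * 18.9 * 4.9
Vout = 43.848 * 4.9
Vout = 214.86 mV

214.86 mV


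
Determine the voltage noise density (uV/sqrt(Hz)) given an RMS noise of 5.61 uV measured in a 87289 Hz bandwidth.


Noise spectral density = Vrms / sqrt(BW).
NSD = 5.61 / sqrt(87289)
NSD = 5.61 / 295.4471
NSD = 0.019 uV/sqrt(Hz)

0.019 uV/sqrt(Hz)


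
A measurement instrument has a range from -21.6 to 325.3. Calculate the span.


Span = upper range - lower range.
Span = 325.3 - (-21.6)
Span = 346.9

346.9


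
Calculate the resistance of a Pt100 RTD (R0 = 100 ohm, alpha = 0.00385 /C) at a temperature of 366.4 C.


The RTD equation: Rt = R0 * (1 + alpha * T).
Rt = 100 * (1 + 0.00385 * 366.4)
Rt = 100 * (1 + 1.41064)
Rt = 100 * 2.41064
Rt = 241.064 ohm

241.064 ohm


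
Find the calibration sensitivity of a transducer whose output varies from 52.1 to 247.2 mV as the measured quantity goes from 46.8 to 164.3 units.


Sensitivity = (y2 - y1) / (x2 - x1).
S = (247.2 - 52.1) / (164.3 - 46.8)
S = 195.1 / 117.5
S = 1.6604 mV/unit

1.6604 mV/unit


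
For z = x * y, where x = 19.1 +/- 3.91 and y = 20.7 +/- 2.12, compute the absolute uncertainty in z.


For a product z = x*y, the relative uncertainty is:
uz/z = sqrt((ux/x)^2 + (uy/y)^2)
Relative uncertainties: ux/x = 3.91/19.1 = 0.204712
uy/y = 2.12/20.7 = 0.102415
z = 19.1 * 20.7 = 395.4
uz = 395.4 * sqrt(0.204712^2 + 0.102415^2) = 90.501

90.501


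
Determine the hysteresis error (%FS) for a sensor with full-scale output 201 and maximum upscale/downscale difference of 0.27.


Hysteresis = (max difference / full scale) * 100%.
H = (0.27 / 201) * 100
H = 0.134 %FS

0.134 %FS


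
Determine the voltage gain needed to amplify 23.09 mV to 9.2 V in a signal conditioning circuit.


Gain = Vout / Vin (converting to same units).
G = 9.2 V / 23.09 mV
G = 9200.0 mV / 23.09 mV
G = 398.44

398.44


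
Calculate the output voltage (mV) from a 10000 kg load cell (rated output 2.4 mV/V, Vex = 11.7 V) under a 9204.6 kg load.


Vout = rated_output * Vex * (load / capacity).
Vout = 2.4 * 11.7 * (9204.6 / 10000)
Vout = 2.4 * 11.7 * 0.92046
Vout = 25.847 mV

25.847 mV


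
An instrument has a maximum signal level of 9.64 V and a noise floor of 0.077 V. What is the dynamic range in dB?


Dynamic range = 20 * log10(Vmax / Vnoise).
DR = 20 * log10(9.64 / 0.077)
DR = 20 * log10(125.19)
DR = 41.95 dB

41.95 dB


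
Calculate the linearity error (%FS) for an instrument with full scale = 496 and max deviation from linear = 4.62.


Linearity error = (max deviation / full scale) * 100%.
Linearity = (4.62 / 496) * 100
Linearity = 0.931 %FS

0.931 %FS


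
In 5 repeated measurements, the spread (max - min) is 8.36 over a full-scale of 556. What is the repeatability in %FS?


Repeatability = (spread / full scale) * 100%.
R = (8.36 / 556) * 100
R = 1.504 %FS

1.504 %FS


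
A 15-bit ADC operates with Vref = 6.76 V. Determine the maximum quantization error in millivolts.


The maximum quantization error is +/- LSB/2.
LSB = Vref / 2^n = 6.76 / 32768 = 0.0002063 V
Max error = LSB / 2 = 0.0002063 / 2 = 0.00010315 V
Max error = 0.1031 mV

0.1031 mV


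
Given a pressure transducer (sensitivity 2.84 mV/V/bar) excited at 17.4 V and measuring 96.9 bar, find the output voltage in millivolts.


Output = sensitivity * Vex * P.
Vout = 2.84 * 17.4 * 96.9
Vout = 49.416 * 96.9
Vout = 4788.41 mV

4788.41 mV


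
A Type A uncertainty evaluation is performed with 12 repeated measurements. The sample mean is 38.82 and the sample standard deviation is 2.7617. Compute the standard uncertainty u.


The standard uncertainty for Type A evaluation is u = s / sqrt(n).
u = 2.7617 / sqrt(12)
u = 2.7617 / 3.4641
u = 0.7972

0.7972


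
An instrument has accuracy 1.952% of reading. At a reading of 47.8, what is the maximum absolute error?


Absolute error = (accuracy% / 100) * reading.
Error = (1.952 / 100) * 47.8
Error = 0.01952 * 47.8
Error = 0.9331

0.9331


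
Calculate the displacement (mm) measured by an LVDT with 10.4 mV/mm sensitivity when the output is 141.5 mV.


Displacement = Vout / sensitivity.
d = 141.5 / 10.4
d = 13.606 mm

13.606 mm


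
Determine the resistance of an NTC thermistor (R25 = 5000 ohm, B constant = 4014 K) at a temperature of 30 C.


NTC thermistor equation: Rt = R25 * exp(B * (1/T - 1/T25)).
T in Kelvin: 303.15 K, T25 = 298.15 K
1/T - 1/T25 = 1/303.15 - 1/298.15 = -5.532e-05
B * (1/T - 1/T25) = 4014 * -5.532e-05 = -0.2221
Rt = 5000 * exp(-0.2221) = 4004.4 ohm

4004.4 ohm


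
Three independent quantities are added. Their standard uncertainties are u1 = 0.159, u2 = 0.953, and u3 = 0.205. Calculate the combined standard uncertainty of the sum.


For a sum of independent quantities, uc = sqrt(u1^2 + u2^2 + u3^2).
uc = sqrt(0.159^2 + 0.953^2 + 0.205^2)
uc = sqrt(0.025281 + 0.908209 + 0.042025)
uc = 0.9877

0.9877


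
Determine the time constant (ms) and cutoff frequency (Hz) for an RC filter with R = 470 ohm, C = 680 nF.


Time constant: tau = R * C.
tau = 470 * 6.80e-07 = 0.0003196 s
tau = 0.3196 ms
Cutoff frequency: fc = 1 / (2*pi*R*C).
fc = 1 / (2*pi*0.0003196) = 497.98 Hz

tau = 0.3196 ms, fc = 497.98 Hz


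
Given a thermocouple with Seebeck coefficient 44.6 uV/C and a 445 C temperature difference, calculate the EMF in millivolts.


The thermocouple output V = sensitivity * dT.
V = 44.6 uV/C * 445 C
V = 19847.0 uV
V = 19.847 mV

19.847 mV


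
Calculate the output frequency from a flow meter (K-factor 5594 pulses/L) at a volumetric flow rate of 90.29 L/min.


Frequency = K * Q / 60 (converting L/min to L/s).
f = 5594 * 90.29 / 60
f = 505082.26 / 60
f = 8418.04 Hz

8418.04 Hz


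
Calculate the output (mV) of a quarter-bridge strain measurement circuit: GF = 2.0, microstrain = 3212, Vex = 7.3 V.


Quarter bridge output: Vout = (GF * epsilon * Vex) / 4.
Vout = (2.0 * 3212e-6 * 7.3) / 4
Vout = 0.0468952 / 4 V
Vout = 0.0117238 V = 11.7238 mV

11.7238 mV


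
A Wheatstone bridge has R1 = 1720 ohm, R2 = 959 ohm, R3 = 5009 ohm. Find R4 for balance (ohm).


At balance: R1*R4 = R2*R3, so R4 = R2*R3/R1.
R4 = 959 * 5009 / 1720
R4 = 4803631 / 1720
R4 = 2792.81 ohm

2792.81 ohm


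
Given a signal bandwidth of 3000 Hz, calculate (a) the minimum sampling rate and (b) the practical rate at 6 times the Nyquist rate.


By Nyquist theorem, fs_min = 2 * fmax.
fs_min = 2 * 3000 = 6000 Hz
Practical rate = 6 * fs_min = 6 * 6000 = 36000 Hz

fs_min = 6000 Hz, fs_practical = 36000 Hz


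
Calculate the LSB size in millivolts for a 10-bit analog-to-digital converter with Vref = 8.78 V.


The resolution (LSB) of an ADC is Vref / 2^n.
LSB = 8.78 / 2^10
LSB = 8.78 / 1024
LSB = 0.00857422 V = 8.57421875 mV

8.57421875 mV


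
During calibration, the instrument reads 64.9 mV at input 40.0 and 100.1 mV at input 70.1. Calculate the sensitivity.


Sensitivity = (y2 - y1) / (x2 - x1).
S = (100.1 - 64.9) / (70.1 - 40.0)
S = 35.2 / 30.1
S = 1.1694 mV/unit

1.1694 mV/unit


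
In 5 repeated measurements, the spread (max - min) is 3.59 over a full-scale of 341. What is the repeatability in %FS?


Repeatability = (spread / full scale) * 100%.
R = (3.59 / 341) * 100
R = 1.053 %FS

1.053 %FS


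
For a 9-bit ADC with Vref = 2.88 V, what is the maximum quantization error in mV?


The maximum quantization error is +/- LSB/2.
LSB = Vref / 2^n = 2.88 / 512 = 0.005625 V
Max error = LSB / 2 = 0.005625 / 2 = 0.0028125 V
Max error = 2.8125 mV

2.8125 mV


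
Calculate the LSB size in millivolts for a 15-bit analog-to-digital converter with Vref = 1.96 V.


The resolution (LSB) of an ADC is Vref / 2^n.
LSB = 1.96 / 2^15
LSB = 1.96 / 32768
LSB = 5.981e-05 V = 0.05981445 mV

0.05981445 mV


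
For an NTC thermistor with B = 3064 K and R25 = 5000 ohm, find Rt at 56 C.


NTC thermistor equation: Rt = R25 * exp(B * (1/T - 1/T25)).
T in Kelvin: 329.15 K, T25 = 298.15 K
1/T - 1/T25 = 1/329.15 - 1/298.15 = -0.00031589
B * (1/T - 1/T25) = 3064 * -0.00031589 = -0.9679
Rt = 5000 * exp(-0.9679) = 1899.4 ohm

1899.4 ohm


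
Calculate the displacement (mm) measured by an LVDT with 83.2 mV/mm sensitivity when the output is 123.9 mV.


Displacement = Vout / sensitivity.
d = 123.9 / 83.2
d = 1.489 mm

1.489 mm


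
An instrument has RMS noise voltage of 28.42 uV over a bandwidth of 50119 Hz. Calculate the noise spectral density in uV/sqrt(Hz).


Noise spectral density = Vrms / sqrt(BW).
NSD = 28.42 / sqrt(50119)
NSD = 28.42 / 223.8727
NSD = 0.1269 uV/sqrt(Hz)

0.1269 uV/sqrt(Hz)


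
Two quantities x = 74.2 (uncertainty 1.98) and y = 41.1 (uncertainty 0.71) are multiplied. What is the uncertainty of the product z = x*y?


For a product z = x*y, the relative uncertainty is:
uz/z = sqrt((ux/x)^2 + (uy/y)^2)
Relative uncertainties: ux/x = 1.98/74.2 = 0.026685
uy/y = 0.71/41.1 = 0.017275
z = 74.2 * 41.1 = 3049.6
uz = 3049.6 * sqrt(0.026685^2 + 0.017275^2) = 96.942

96.942


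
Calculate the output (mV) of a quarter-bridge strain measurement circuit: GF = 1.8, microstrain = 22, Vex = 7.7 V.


Quarter bridge output: Vout = (GF * epsilon * Vex) / 4.
Vout = (1.8 * 22e-6 * 7.7) / 4
Vout = 0.00030492 / 4 V
Vout = 7.623e-05 V = 0.0762 mV

0.0762 mV


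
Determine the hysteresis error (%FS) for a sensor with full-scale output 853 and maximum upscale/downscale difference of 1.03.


Hysteresis = (max difference / full scale) * 100%.
H = (1.03 / 853) * 100
H = 0.121 %FS

0.121 %FS


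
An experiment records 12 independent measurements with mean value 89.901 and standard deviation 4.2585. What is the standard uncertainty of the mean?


The standard uncertainty for Type A evaluation is u = s / sqrt(n).
u = 4.2585 / sqrt(12)
u = 4.2585 / 3.4641
u = 1.2293

1.2293


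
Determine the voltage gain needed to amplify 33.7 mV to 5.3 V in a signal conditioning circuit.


Gain = Vout / Vin (converting to same units).
G = 5.3 V / 33.7 mV
G = 5300.0 mV / 33.7 mV
G = 157.27

157.27


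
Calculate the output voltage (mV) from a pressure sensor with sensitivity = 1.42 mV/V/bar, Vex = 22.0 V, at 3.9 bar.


Output = sensitivity * Vex * P.
Vout = 1.42 * 22.0 * 3.9
Vout = 31.24 * 3.9
Vout = 121.84 mV

121.84 mV


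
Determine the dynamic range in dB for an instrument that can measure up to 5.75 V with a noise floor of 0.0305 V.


Dynamic range = 20 * log10(Vmax / Vnoise).
DR = 20 * log10(5.75 / 0.0305)
DR = 20 * log10(188.52)
DR = 45.51 dB

45.51 dB


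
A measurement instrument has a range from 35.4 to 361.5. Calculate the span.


Span = upper range - lower range.
Span = 361.5 - (35.4)
Span = 326.1

326.1


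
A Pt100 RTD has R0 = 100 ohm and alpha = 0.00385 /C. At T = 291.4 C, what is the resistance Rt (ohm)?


The RTD equation: Rt = R0 * (1 + alpha * T).
Rt = 100 * (1 + 0.00385 * 291.4)
Rt = 100 * (1 + 1.12189)
Rt = 100 * 2.12189
Rt = 212.189 ohm

212.189 ohm


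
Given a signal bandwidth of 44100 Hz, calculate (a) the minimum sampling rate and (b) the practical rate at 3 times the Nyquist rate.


By Nyquist theorem, fs_min = 2 * fmax.
fs_min = 2 * 44100 = 88200 Hz
Practical rate = 3 * fs_min = 3 * 88200 = 264600 Hz

fs_min = 88200 Hz, fs_practical = 264600 Hz


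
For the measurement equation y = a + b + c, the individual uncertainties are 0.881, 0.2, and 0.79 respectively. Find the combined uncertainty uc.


For a sum of independent quantities, uc = sqrt(u1^2 + u2^2 + u3^2).
uc = sqrt(0.881^2 + 0.2^2 + 0.79^2)
uc = sqrt(0.776161 + 0.04 + 0.6241)
uc = 1.2001

1.2001


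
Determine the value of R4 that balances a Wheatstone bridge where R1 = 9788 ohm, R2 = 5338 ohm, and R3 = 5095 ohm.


At balance: R1*R4 = R2*R3, so R4 = R2*R3/R1.
R4 = 5338 * 5095 / 9788
R4 = 27197110 / 9788
R4 = 2778.62 ohm

2778.62 ohm


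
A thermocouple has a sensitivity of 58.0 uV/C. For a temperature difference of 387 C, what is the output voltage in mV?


The thermocouple output V = sensitivity * dT.
V = 58.0 uV/C * 387 C
V = 22446.0 uV
V = 22.446 mV

22.446 mV


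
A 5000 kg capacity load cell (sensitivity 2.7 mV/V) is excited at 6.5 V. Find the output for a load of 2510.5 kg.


Vout = rated_output * Vex * (load / capacity).
Vout = 2.7 * 6.5 * (2510.5 / 5000)
Vout = 2.7 * 6.5 * 0.5021
Vout = 8.812 mV

8.812 mV


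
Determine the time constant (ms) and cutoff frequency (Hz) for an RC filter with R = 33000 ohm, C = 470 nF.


Time constant: tau = R * C.
tau = 33000 * 4.70e-07 = 0.01551 s
tau = 15.51 ms
Cutoff frequency: fc = 1 / (2*pi*R*C).
fc = 1 / (2*pi*0.01551) = 10.26 Hz

tau = 15.51 ms, fc = 10.26 Hz


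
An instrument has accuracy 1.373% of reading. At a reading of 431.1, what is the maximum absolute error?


Absolute error = (accuracy% / 100) * reading.
Error = (1.373 / 100) * 431.1
Error = 0.01373 * 431.1
Error = 5.919

5.919


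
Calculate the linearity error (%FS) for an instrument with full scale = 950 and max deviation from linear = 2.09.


Linearity error = (max deviation / full scale) * 100%.
Linearity = (2.09 / 950) * 100
Linearity = 0.22 %FS

0.22 %FS


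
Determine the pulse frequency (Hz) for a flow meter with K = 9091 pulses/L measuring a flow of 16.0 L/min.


Frequency = K * Q / 60 (converting L/min to L/s).
f = 9091 * 16.0 / 60
f = 145456.0 / 60
f = 2424.27 Hz

2424.27 Hz


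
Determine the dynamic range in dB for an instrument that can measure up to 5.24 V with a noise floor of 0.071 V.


Dynamic range = 20 * log10(Vmax / Vnoise).
DR = 20 * log10(5.24 / 0.071)
DR = 20 * log10(73.8)
DR = 37.36 dB

37.36 dB


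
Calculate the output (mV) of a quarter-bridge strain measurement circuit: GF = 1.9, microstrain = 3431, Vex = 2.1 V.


Quarter bridge output: Vout = (GF * epsilon * Vex) / 4.
Vout = (1.9 * 3431e-6 * 2.1) / 4
Vout = 0.01368969 / 4 V
Vout = 0.00342242 V = 3.4224 mV

3.4224 mV


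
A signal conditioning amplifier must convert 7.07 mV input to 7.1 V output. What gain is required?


Gain = Vout / Vin (converting to same units).
G = 7.1 V / 7.07 mV
G = 7100.0 mV / 7.07 mV
G = 1004.24

1004.24


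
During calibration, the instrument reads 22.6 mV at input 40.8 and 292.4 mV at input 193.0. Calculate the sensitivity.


Sensitivity = (y2 - y1) / (x2 - x1).
S = (292.4 - 22.6) / (193.0 - 40.8)
S = 269.8 / 152.2
S = 1.7727 mV/unit

1.7727 mV/unit


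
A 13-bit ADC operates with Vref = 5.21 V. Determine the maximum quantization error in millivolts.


The maximum quantization error is +/- LSB/2.
LSB = Vref / 2^n = 5.21 / 8192 = 0.00063599 V
Max error = LSB / 2 = 0.00063599 / 2 = 0.00031799 V
Max error = 0.318 mV

0.318 mV


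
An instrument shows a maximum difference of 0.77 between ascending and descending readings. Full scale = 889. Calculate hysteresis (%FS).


Hysteresis = (max difference / full scale) * 100%.
H = (0.77 / 889) * 100
H = 0.087 %FS

0.087 %FS


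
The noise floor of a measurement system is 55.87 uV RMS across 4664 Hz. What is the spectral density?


Noise spectral density = Vrms / sqrt(BW).
NSD = 55.87 / sqrt(4664)
NSD = 55.87 / 68.2935
NSD = 0.8181 uV/sqrt(Hz)

0.8181 uV/sqrt(Hz)


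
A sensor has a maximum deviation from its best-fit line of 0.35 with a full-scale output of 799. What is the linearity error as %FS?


Linearity error = (max deviation / full scale) * 100%.
Linearity = (0.35 / 799) * 100
Linearity = 0.044 %FS

0.044 %FS


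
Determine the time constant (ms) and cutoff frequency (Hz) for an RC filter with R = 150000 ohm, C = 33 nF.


Time constant: tau = R * C.
tau = 150000 * 3.30e-08 = 0.00495 s
tau = 4.95 ms
Cutoff frequency: fc = 1 / (2*pi*R*C).
fc = 1 / (2*pi*0.00495) = 32.15 Hz

tau = 4.95 ms, fc = 32.15 Hz


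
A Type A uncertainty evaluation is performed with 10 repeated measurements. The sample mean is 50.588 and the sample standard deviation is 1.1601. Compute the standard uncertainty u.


The standard uncertainty for Type A evaluation is u = s / sqrt(n).
u = 1.1601 / sqrt(10)
u = 1.1601 / 3.1623
u = 0.3669

0.3669


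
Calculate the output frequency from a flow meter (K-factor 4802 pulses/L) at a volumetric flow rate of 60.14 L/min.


Frequency = K * Q / 60 (converting L/min to L/s).
f = 4802 * 60.14 / 60
f = 288792.28 / 60
f = 4813.2 Hz

4813.2 Hz


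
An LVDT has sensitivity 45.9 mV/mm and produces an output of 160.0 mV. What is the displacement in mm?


Displacement = Vout / sensitivity.
d = 160.0 / 45.9
d = 3.486 mm

3.486 mm


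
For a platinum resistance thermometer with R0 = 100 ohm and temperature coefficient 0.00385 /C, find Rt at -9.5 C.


The RTD equation: Rt = R0 * (1 + alpha * T).
Rt = 100 * (1 + 0.00385 * -9.5)
Rt = 100 * (1 + -0.036575)
Rt = 100 * 0.963425
Rt = 96.343 ohm

96.343 ohm


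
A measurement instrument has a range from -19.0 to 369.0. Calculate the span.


Span = upper range - lower range.
Span = 369.0 - (-19.0)
Span = 388.0

388.0


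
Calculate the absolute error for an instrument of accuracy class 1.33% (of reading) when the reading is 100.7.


Absolute error = (accuracy% / 100) * reading.
Error = (1.33 / 100) * 100.7
Error = 0.0133 * 100.7
Error = 1.3393

1.3393


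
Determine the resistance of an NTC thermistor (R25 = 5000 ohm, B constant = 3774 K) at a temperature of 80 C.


NTC thermistor equation: Rt = R25 * exp(B * (1/T - 1/T25)).
T in Kelvin: 353.15 K, T25 = 298.15 K
1/T - 1/T25 = 1/353.15 - 1/298.15 = -0.00052236
B * (1/T - 1/T25) = 3774 * -0.00052236 = -1.9714
Rt = 5000 * exp(-1.9714) = 696.3 ohm

696.3 ohm


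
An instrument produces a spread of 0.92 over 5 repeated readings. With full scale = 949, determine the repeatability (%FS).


Repeatability = (spread / full scale) * 100%.
R = (0.92 / 949) * 100
R = 0.097 %FS

0.097 %FS


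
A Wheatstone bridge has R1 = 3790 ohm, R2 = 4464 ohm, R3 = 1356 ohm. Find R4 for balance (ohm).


At balance: R1*R4 = R2*R3, so R4 = R2*R3/R1.
R4 = 4464 * 1356 / 3790
R4 = 6053184 / 3790
R4 = 1597.15 ohm

1597.15 ohm


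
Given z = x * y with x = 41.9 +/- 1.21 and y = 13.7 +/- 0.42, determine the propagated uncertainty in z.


For a product z = x*y, the relative uncertainty is:
uz/z = sqrt((ux/x)^2 + (uy/y)^2)
Relative uncertainties: ux/x = 1.21/41.9 = 0.028878
uy/y = 0.42/13.7 = 0.030657
z = 41.9 * 13.7 = 574.0
uz = 574.0 * sqrt(0.028878^2 + 0.030657^2) = 24.176

24.176


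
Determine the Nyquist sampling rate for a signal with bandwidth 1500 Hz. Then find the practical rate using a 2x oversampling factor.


By Nyquist theorem, fs_min = 2 * fmax.
fs_min = 2 * 1500 = 3000 Hz
Practical rate = 2 * fs_min = 2 * 3000 = 6000 Hz

fs_min = 3000 Hz, fs_practical = 6000 Hz


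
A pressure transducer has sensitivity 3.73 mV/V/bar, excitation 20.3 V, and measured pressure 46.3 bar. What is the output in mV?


Output = sensitivity * Vex * P.
Vout = 3.73 * 20.3 * 46.3
Vout = 75.719 * 46.3
Vout = 3505.79 mV

3505.79 mV


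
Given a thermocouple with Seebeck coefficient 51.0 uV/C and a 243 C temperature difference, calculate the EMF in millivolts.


The thermocouple output V = sensitivity * dT.
V = 51.0 uV/C * 243 C
V = 12393.0 uV
V = 12.393 mV

12.393 mV


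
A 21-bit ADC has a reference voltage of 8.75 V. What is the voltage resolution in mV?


The resolution (LSB) of an ADC is Vref / 2^n.
LSB = 8.75 / 2^21
LSB = 8.75 / 2097152
LSB = 4.17e-06 V = 0.00417233 mV

0.00417233 mV


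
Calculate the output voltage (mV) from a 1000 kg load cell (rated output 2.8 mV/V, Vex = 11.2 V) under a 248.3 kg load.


Vout = rated_output * Vex * (load / capacity).
Vout = 2.8 * 11.2 * (248.3 / 1000)
Vout = 2.8 * 11.2 * 0.2483
Vout = 7.787 mV

7.787 mV


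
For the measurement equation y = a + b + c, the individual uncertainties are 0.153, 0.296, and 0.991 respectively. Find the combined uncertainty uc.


For a sum of independent quantities, uc = sqrt(u1^2 + u2^2 + u3^2).
uc = sqrt(0.153^2 + 0.296^2 + 0.991^2)
uc = sqrt(0.023409 + 0.087616 + 0.982081)
uc = 1.0455

1.0455


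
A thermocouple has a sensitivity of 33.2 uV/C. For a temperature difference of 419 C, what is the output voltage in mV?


The thermocouple output V = sensitivity * dT.
V = 33.2 uV/C * 419 C
V = 13910.8 uV
V = 13.911 mV

13.911 mV


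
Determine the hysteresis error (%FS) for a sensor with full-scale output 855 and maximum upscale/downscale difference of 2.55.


Hysteresis = (max difference / full scale) * 100%.
H = (2.55 / 855) * 100
H = 0.298 %FS

0.298 %FS


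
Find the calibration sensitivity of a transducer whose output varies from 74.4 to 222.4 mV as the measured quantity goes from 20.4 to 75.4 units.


Sensitivity = (y2 - y1) / (x2 - x1).
S = (222.4 - 74.4) / (75.4 - 20.4)
S = 148.0 / 55.0
S = 2.6909 mV/unit

2.6909 mV/unit


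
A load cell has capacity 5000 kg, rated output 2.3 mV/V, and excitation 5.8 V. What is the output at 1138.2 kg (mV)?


Vout = rated_output * Vex * (load / capacity).
Vout = 2.3 * 5.8 * (1138.2 / 5000)
Vout = 2.3 * 5.8 * 0.22764
Vout = 3.037 mV

3.037 mV


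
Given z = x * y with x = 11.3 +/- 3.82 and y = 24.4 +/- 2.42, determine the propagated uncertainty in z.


For a product z = x*y, the relative uncertainty is:
uz/z = sqrt((ux/x)^2 + (uy/y)^2)
Relative uncertainties: ux/x = 3.82/11.3 = 0.338053
uy/y = 2.42/24.4 = 0.09918
z = 11.3 * 24.4 = 275.7
uz = 275.7 * sqrt(0.338053^2 + 0.09918^2) = 97.137

97.137


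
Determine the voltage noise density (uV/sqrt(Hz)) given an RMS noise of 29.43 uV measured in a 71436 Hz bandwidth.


Noise spectral density = Vrms / sqrt(BW).
NSD = 29.43 / sqrt(71436)
NSD = 29.43 / 267.2751
NSD = 0.1101 uV/sqrt(Hz)

0.1101 uV/sqrt(Hz)


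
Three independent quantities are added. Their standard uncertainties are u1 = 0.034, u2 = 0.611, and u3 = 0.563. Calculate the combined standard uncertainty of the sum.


For a sum of independent quantities, uc = sqrt(u1^2 + u2^2 + u3^2).
uc = sqrt(0.034^2 + 0.611^2 + 0.563^2)
uc = sqrt(0.001156 + 0.373321 + 0.316969)
uc = 0.8315

0.8315


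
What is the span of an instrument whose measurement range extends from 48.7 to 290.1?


Span = upper range - lower range.
Span = 290.1 - (48.7)
Span = 241.4

241.4


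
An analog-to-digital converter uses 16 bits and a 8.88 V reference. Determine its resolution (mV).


The resolution (LSB) of an ADC is Vref / 2^n.
LSB = 8.88 / 2^16
LSB = 8.88 / 65536
LSB = 0.0001355 V = 0.13549805 mV

0.13549805 mV


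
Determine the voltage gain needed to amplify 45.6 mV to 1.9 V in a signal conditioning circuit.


Gain = Vout / Vin (converting to same units).
G = 1.9 V / 45.6 mV
G = 1900.0 mV / 45.6 mV
G = 41.67

41.67


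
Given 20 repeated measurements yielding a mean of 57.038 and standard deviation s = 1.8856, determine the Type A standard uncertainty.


The standard uncertainty for Type A evaluation is u = s / sqrt(n).
u = 1.8856 / sqrt(20)
u = 1.8856 / 4.4721
u = 0.4216

0.4216


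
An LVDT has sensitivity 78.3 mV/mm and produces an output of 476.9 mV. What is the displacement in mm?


Displacement = Vout / sensitivity.
d = 476.9 / 78.3
d = 6.091 mm

6.091 mm


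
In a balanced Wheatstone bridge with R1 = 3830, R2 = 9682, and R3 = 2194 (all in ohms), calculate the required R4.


At balance: R1*R4 = R2*R3, so R4 = R2*R3/R1.
R4 = 9682 * 2194 / 3830
R4 = 21242308 / 3830
R4 = 5546.29 ohm

5546.29 ohm


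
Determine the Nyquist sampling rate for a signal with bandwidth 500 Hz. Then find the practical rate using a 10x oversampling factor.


By Nyquist theorem, fs_min = 2 * fmax.
fs_min = 2 * 500 = 1000 Hz
Practical rate = 10 * fs_min = 10 * 1000 = 10000 Hz

fs_min = 1000 Hz, fs_practical = 10000 Hz


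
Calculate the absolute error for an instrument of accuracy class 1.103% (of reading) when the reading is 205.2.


Absolute error = (accuracy% / 100) * reading.
Error = (1.103 / 100) * 205.2
Error = 0.01103 * 205.2
Error = 2.2634

2.2634


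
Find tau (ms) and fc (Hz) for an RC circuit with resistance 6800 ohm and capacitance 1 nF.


Time constant: tau = R * C.
tau = 6800 * 1.00e-09 = 6.8e-06 s
tau = 0.0068 ms
Cutoff frequency: fc = 1 / (2*pi*R*C).
fc = 1 / (2*pi*6.8e-06) = 23405.14 Hz

tau = 0.0068 ms, fc = 23405.14 Hz


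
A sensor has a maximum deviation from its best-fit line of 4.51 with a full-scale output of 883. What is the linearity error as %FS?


Linearity error = (max deviation / full scale) * 100%.
Linearity = (4.51 / 883) * 100
Linearity = 0.511 %FS

0.511 %FS


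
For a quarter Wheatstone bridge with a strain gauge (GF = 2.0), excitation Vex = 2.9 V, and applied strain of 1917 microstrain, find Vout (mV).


Quarter bridge output: Vout = (GF * epsilon * Vex) / 4.
Vout = (2.0 * 1917e-6 * 2.9) / 4
Vout = 0.0111186 / 4 V
Vout = 0.00277965 V = 2.7796 mV

2.7796 mV


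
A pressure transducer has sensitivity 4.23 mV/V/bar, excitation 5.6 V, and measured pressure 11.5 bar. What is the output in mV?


Output = sensitivity * Vex * P.
Vout = 4.23 * 5.6 * 11.5
Vout = 23.688 * 11.5
Vout = 272.41 mV

272.41 mV


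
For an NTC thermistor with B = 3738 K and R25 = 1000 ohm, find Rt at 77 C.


NTC thermistor equation: Rt = R25 * exp(B * (1/T - 1/T25)).
T in Kelvin: 350.15 K, T25 = 298.15 K
1/T - 1/T25 = 1/350.15 - 1/298.15 = -0.0004981
B * (1/T - 1/T25) = 3738 * -0.0004981 = -1.8619
Rt = 1000 * exp(-1.8619) = 155.4 ohm

155.4 ohm


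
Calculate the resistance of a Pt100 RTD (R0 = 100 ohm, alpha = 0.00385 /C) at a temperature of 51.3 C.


The RTD equation: Rt = R0 * (1 + alpha * T).
Rt = 100 * (1 + 0.00385 * 51.3)
Rt = 100 * (1 + 0.197505)
Rt = 100 * 1.197505
Rt = 119.751 ohm

119.751 ohm


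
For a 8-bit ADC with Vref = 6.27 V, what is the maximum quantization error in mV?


The maximum quantization error is +/- LSB/2.
LSB = Vref / 2^n = 6.27 / 256 = 0.02449219 V
Max error = LSB / 2 = 0.02449219 / 2 = 0.01224609 V
Max error = 12.2461 mV

12.2461 mV


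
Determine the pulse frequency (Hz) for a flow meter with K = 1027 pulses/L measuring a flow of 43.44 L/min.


Frequency = K * Q / 60 (converting L/min to L/s).
f = 1027 * 43.44 / 60
f = 44612.88 / 60
f = 743.55 Hz

743.55 Hz


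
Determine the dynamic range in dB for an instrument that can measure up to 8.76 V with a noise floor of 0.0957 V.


Dynamic range = 20 * log10(Vmax / Vnoise).
DR = 20 * log10(8.76 / 0.0957)
DR = 20 * log10(91.54)
DR = 39.23 dB

39.23 dB


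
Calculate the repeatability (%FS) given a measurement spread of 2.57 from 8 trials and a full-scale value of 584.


Repeatability = (spread / full scale) * 100%.
R = (2.57 / 584) * 100
R = 0.44 %FS

0.44 %FS


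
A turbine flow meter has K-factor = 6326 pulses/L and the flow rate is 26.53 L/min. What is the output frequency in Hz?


Frequency = K * Q / 60 (converting L/min to L/s).
f = 6326 * 26.53 / 60
f = 167828.78 / 60
f = 2797.15 Hz

2797.15 Hz


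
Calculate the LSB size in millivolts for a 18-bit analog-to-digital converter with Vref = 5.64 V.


The resolution (LSB) of an ADC is Vref / 2^n.
LSB = 5.64 / 2^18
LSB = 5.64 / 262144
LSB = 2.151e-05 V = 0.02151489 mV

0.02151489 mV


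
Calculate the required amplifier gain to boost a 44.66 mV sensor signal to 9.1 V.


Gain = Vout / Vin (converting to same units).
G = 9.1 V / 44.66 mV
G = 9100.0 mV / 44.66 mV
G = 203.76

203.76


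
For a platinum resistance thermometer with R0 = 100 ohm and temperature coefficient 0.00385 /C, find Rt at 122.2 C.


The RTD equation: Rt = R0 * (1 + alpha * T).
Rt = 100 * (1 + 0.00385 * 122.2)
Rt = 100 * (1 + 0.47047)
Rt = 100 * 1.47047
Rt = 147.047 ohm

147.047 ohm


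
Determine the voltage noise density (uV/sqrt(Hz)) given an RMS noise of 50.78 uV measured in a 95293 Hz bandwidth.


Noise spectral density = Vrms / sqrt(BW).
NSD = 50.78 / sqrt(95293)
NSD = 50.78 / 308.6956
NSD = 0.1645 uV/sqrt(Hz)

0.1645 uV/sqrt(Hz)


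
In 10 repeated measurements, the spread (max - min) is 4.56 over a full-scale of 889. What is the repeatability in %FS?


Repeatability = (spread / full scale) * 100%.
R = (4.56 / 889) * 100
R = 0.513 %FS

0.513 %FS


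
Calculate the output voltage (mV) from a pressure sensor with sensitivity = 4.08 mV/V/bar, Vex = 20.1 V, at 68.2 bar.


Output = sensitivity * Vex * P.
Vout = 4.08 * 20.1 * 68.2
Vout = 82.008 * 68.2
Vout = 5592.95 mV

5592.95 mV


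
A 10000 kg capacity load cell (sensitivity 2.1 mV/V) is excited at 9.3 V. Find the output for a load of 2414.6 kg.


Vout = rated_output * Vex * (load / capacity).
Vout = 2.1 * 9.3 * (2414.6 / 10000)
Vout = 2.1 * 9.3 * 0.24146
Vout = 4.716 mV

4.716 mV


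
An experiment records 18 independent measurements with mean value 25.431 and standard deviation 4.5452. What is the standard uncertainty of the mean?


The standard uncertainty for Type A evaluation is u = s / sqrt(n).
u = 4.5452 / sqrt(18)
u = 4.5452 / 4.2426
u = 1.0713

1.0713


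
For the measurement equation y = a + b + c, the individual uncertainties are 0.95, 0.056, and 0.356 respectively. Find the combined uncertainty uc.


For a sum of independent quantities, uc = sqrt(u1^2 + u2^2 + u3^2).
uc = sqrt(0.95^2 + 0.056^2 + 0.356^2)
uc = sqrt(0.9025 + 0.003136 + 0.126736)
uc = 1.0161

1.0161


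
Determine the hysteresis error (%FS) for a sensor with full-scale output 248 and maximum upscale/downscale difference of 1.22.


Hysteresis = (max difference / full scale) * 100%.
H = (1.22 / 248) * 100
H = 0.492 %FS

0.492 %FS


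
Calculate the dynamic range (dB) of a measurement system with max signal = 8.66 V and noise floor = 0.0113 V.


Dynamic range = 20 * log10(Vmax / Vnoise).
DR = 20 * log10(8.66 / 0.0113)
DR = 20 * log10(766.37)
DR = 57.69 dB

57.69 dB
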